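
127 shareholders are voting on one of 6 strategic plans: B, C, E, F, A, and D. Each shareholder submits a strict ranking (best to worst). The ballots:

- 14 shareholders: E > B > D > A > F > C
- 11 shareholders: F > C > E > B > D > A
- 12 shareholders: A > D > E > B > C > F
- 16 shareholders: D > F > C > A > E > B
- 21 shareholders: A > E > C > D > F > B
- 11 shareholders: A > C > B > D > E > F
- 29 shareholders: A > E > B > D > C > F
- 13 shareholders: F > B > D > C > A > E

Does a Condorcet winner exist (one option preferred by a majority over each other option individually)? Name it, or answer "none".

A vs B: 89–38 for A.
A vs C: 87–40 for A.
A vs E: 102–25 for A.
A vs F: 87–40 for A.
A vs D: 73–54 for A.
A beats every other option head-to-head.

A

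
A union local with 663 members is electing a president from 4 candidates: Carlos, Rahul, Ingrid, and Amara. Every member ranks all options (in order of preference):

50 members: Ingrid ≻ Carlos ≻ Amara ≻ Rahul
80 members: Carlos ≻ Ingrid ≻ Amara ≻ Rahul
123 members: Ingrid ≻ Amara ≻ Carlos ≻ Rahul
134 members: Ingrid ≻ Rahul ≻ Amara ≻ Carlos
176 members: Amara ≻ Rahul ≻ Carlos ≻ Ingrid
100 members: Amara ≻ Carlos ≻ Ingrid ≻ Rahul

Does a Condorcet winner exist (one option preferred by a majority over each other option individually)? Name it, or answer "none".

none

Checking pairwise contests:
Amara beats Carlos 533–130.
Carlos beats Rahul 353–310.
Carlos beats Ingrid 356–307.
Ingrid beats Amara 387–276.
Every option loses at least one head-to-head, so there is no Condorcet winner.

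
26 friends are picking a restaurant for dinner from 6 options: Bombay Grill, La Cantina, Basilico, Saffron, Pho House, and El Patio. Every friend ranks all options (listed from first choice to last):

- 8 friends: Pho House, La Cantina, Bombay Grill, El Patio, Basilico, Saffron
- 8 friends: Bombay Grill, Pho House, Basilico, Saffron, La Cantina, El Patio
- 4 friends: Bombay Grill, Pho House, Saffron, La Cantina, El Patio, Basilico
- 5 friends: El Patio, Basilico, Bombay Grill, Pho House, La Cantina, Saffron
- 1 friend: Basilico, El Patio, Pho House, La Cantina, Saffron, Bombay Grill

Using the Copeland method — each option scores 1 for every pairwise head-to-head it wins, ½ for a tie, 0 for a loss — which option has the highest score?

Bombay Grill: beats La Cantina, Basilico, Saffron, Pho House, and El Patio → score 5.
La Cantina: beats Saffron and El Patio; loses to Bombay Grill, Basilico, and Pho House → score 2.
Basilico: beats La Cantina and Saffron; loses to Bombay Grill, Pho House, and El Patio → score 2.
Saffron: loses to Bombay Grill, La Cantina, Basilico, Pho House, and El Patio → score 0.
Pho House: beats La Cantina, Basilico, Saffron, and El Patio; loses to Bombay Grill → score 4.
El Patio: beats Basilico and Saffron; loses to Bombay Grill, La Cantina, and Pho House → score 2.
Bombay Grill has the best pairwise record.

Bombay Grill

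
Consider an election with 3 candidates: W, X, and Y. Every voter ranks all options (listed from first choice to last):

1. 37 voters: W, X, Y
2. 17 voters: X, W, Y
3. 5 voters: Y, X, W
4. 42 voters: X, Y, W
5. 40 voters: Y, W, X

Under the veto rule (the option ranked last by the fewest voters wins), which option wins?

Last-place votes: W 47, X 40, Y 54.
X is ranked last by the fewest voters, so X wins.

X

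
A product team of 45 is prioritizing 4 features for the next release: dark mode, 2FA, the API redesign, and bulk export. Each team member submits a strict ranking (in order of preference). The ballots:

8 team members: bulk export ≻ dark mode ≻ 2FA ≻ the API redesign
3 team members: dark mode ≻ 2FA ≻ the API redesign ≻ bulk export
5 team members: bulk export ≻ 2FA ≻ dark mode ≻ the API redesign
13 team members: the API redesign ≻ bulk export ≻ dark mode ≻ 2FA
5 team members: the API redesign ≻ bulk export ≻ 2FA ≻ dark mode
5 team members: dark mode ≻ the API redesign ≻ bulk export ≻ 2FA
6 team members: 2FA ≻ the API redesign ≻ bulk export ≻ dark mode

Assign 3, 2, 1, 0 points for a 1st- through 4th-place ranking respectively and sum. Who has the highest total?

dark mode: 8·2 + 3·3 + 5·1 + 13·1 + 5·0 + 5·3 + 6·0 = 58
2FA: 8·1 + 3·2 + 5·2 + 13·0 + 5·1 + 5·0 + 6·3 = 47
the API redesign: 8·0 + 3·1 + 5·0 + 13·3 + 5·3 + 5·2 + 6·2 = 79
bulk export: 8·3 + 3·0 + 5·3 + 13·2 + 5·2 + 5·1 + 6·1 = 86
bulk export has the highest Borda score (86).

bulk export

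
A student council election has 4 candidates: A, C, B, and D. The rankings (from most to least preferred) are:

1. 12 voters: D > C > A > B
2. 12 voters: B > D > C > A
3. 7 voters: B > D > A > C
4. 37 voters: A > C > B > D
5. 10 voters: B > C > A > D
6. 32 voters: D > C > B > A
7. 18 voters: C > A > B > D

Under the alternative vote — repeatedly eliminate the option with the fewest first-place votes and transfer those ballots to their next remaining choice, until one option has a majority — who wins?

A

Round 1: A 37, C 18, B 29, D 44. Eliminate C.
Round 2: A 55, B 29, D 44. Eliminate B.
Round 3: A 65, D 63. A has a majority.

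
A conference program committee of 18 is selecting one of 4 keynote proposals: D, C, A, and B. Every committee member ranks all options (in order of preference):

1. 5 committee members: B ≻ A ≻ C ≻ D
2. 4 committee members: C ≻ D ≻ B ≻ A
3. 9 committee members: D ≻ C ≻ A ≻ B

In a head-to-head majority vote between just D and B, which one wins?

Voters preferring D to B: 13; preferring B to D: 5.
D wins the head-to-head.

D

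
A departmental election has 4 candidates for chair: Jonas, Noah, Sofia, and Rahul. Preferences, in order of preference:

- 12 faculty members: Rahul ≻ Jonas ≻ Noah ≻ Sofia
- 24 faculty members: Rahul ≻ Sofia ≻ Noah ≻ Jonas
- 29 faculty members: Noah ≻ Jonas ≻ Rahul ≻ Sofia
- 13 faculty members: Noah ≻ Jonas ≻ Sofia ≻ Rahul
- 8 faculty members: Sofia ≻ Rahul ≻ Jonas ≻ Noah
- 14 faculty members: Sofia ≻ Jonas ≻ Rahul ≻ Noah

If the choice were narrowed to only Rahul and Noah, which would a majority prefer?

Voters preferring Rahul to Noah: 58; preferring Noah to Rahul: 42.
Rahul wins the head-to-head.

Rahul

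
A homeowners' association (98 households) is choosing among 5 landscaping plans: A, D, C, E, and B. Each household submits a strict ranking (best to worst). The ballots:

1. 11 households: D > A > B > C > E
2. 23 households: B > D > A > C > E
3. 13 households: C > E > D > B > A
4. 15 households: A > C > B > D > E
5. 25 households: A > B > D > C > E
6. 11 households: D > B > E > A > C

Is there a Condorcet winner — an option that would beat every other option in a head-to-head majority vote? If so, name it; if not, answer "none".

none

Checking pairwise contests:
D beats A 58–40.
B beats D 63–35.
A beats C 85–13.
A beats E 74–24.
A beats B 51–47.
Every option loses at least one head-to-head, so there is no Condorcet winner.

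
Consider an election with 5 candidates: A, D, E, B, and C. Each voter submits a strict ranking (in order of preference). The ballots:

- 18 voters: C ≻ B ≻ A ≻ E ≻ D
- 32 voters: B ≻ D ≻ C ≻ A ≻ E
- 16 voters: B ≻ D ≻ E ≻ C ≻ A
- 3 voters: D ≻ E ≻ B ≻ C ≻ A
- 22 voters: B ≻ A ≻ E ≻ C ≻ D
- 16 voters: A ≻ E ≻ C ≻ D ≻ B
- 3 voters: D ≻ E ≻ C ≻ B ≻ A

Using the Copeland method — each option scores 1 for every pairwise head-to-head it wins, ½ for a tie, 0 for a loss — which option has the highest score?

A: beats D and E; loses to B and C → score 2.
D: loses to A, E, B, and C → score 0.
E: beats D and C; loses to A and B → score 2.
B: beats A, D, E, and C → score 4.
C: beats A and D; loses to E and B → score 2.
B has the best pairwise record.

B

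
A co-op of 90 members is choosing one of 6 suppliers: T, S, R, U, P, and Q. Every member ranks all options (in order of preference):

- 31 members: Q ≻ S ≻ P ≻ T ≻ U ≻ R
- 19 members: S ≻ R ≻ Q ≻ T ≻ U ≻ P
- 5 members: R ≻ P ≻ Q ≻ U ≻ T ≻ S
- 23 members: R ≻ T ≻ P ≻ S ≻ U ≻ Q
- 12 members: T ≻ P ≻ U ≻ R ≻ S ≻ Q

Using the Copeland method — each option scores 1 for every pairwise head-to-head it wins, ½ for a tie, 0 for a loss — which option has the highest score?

S

T: beats U and P; loses to S, R, and Q → score 2.
S: beats T, R, U, P, and Q → score 5.
R: beats T, U, P, and Q; loses to S → score 4.
U: loses to T, S, R, P, and Q → score 0.
P: beats U; loses to T, S, R, and Q → score 1.
Q: beats T, U, and P; loses to S and R → score 3.
S has the best pairwise record.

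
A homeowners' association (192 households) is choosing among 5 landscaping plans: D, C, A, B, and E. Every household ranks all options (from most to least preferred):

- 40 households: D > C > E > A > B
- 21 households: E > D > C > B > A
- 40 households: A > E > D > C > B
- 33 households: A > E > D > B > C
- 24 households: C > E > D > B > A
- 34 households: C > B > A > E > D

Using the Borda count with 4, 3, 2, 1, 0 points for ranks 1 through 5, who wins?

D: 40·4 + 21·3 + 40·2 + 33·2 + 24·2 + 34·0 = 417
C: 40·3 + 21·2 + 40·1 + 33·0 + 24·4 + 34·4 = 434
A: 40·1 + 21·0 + 40·4 + 33·4 + 24·0 + 34·2 = 400
B: 40·0 + 21·1 + 40·0 + 33·1 + 24·1 + 34·3 = 180
E: 40·2 + 21·4 + 40·3 + 33·3 + 24·3 + 34·1 = 489
E has the highest Borda score (489).

E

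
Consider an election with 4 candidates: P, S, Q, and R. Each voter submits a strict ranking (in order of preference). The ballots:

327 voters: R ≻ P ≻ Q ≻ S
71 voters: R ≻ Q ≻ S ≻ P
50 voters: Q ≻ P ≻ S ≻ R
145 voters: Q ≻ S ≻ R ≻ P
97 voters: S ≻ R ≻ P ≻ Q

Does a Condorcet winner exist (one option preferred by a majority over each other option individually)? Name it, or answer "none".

R vs P: 640–50 for R.
R vs S: 398–292 for R.
R vs Q: 495–195 for R.
R beats every other option head-to-head.

R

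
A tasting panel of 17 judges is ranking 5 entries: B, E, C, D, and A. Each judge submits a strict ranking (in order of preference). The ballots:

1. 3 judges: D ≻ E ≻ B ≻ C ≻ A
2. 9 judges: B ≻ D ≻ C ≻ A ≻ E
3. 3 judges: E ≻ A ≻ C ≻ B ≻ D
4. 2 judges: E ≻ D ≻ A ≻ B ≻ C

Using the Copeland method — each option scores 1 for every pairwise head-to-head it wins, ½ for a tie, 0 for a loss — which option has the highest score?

B: beats E, C, D, and A → score 4.
E: loses to B, C, D, and A → score 0.
C: beats E and A; loses to B and D → score 2.
D: beats E, C, and A; loses to B → score 3.
A: beats E; loses to B, C, and D → score 1.
B has the best pairwise record.

B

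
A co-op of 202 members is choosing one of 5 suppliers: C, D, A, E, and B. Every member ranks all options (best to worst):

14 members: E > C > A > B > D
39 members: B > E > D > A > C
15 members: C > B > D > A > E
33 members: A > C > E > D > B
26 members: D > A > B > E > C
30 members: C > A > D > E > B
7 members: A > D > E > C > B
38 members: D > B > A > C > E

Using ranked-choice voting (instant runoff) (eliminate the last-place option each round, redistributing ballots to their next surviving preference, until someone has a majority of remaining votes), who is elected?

Round 1: C 45, D 64, A 40, E 14, B 39. Eliminate E.
Round 2: C 59, D 64, A 40, B 39. Eliminate B.
Round 3: C 59, D 103, A 40. D has a majority.

D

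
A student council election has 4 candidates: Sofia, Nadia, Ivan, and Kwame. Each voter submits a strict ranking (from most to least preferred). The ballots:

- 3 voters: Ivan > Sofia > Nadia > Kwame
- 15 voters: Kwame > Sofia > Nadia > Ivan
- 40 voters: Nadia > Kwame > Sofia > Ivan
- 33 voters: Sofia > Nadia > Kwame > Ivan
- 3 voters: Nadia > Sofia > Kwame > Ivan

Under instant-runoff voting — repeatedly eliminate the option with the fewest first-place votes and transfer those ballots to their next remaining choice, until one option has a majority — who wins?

Sofia

Round 1: Sofia 33, Nadia 43, Ivan 3, Kwame 15. Eliminate Ivan.
Round 2: Sofia 36, Nadia 43, Kwame 15. Eliminate Kwame.
Round 3: Sofia 51, Nadia 43. Sofia has a majority.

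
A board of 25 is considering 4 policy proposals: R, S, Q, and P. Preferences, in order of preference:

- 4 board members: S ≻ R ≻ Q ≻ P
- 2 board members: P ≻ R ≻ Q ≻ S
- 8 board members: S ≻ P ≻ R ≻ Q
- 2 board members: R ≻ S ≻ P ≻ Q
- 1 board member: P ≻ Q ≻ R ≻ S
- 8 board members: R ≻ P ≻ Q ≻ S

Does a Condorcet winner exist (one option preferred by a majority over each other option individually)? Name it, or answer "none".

R

R vs S: 13–12 for R.
R vs Q: 24–1 for R.
R vs P: 14–11 for R.
R beats every other option head-to-head.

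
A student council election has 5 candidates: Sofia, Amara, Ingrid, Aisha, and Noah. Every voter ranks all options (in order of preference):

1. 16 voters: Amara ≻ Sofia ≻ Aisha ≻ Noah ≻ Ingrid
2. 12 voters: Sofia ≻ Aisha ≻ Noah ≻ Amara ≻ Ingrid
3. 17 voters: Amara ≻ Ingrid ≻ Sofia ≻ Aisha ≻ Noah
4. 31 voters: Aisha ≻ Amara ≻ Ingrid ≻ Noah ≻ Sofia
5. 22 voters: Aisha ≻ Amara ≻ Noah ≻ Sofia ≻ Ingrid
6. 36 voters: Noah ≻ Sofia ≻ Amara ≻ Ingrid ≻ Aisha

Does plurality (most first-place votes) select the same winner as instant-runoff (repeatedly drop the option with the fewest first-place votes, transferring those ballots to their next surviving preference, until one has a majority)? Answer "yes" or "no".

Plurality — first-place votes: Sofia 12, Amara 33, Ingrid 0, Aisha 53, Noah 36. Winner: Aisha.
Instant-runoff — R1 Sofia 12, Amara 33, Ingrid 0, Aisha 53, Noah 36 (Ingrid out); R2 Sofia 12, Amara 33, Aisha 53, Noah 36 (Sofia out); R3 Amara 33, Aisha 65, Noah 36 (Amara out); R4 Aisha 98, Noah 36 (Aisha winner). Winner: Aisha.
The two methods agree.

yes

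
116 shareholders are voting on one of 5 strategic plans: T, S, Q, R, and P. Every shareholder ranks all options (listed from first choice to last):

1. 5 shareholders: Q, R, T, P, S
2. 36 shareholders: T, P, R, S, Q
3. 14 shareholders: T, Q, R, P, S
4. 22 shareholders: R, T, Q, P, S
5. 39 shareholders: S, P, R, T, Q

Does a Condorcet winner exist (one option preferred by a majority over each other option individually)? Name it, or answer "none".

Checking pairwise contests:
R beats T 66–50.
T beats S 77–39.
T beats Q 111–5.
P beats R 75–41.
T beats P 77–39.
Every option loses at least one head-to-head, so there is no Condorcet winner.

none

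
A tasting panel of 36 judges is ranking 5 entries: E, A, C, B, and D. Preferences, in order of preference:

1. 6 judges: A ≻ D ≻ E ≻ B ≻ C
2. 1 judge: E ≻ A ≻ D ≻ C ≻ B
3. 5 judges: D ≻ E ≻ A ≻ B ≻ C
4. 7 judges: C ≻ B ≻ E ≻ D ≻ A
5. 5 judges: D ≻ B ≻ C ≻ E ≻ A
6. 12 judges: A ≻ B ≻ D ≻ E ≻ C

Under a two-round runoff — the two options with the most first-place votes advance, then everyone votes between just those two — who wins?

A

Round 1 first-place votes: E 1, A 18, C 7, B 0, D 10.
A and D advance.
Runoff: A is preferred to D by 19 voters; D by 17.
A wins the runoff.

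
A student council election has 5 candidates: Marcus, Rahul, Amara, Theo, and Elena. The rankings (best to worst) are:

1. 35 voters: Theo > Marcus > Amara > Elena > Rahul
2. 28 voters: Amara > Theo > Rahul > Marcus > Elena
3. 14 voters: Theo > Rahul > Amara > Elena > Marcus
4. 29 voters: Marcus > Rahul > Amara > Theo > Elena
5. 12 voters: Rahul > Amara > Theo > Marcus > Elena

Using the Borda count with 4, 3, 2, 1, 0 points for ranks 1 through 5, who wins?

Marcus: 35·3 + 28·1 + 14·0 + 29·4 + 12·1 = 261
Rahul: 35·0 + 28·2 + 14·3 + 29·3 + 12·4 = 233
Amara: 35·2 + 28·4 + 14·2 + 29·2 + 12·3 = 304
Theo: 35·4 + 28·3 + 14·4 + 29·1 + 12·2 = 333
Elena: 35·1 + 28·0 + 14·1 + 29·0 + 12·0 = 49
Theo has the highest Borda score (333).

Theo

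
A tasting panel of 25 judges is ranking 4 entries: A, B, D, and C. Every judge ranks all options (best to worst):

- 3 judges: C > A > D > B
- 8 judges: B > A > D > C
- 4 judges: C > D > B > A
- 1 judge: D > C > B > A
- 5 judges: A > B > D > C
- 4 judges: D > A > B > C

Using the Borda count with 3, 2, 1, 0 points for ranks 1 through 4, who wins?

A

A: 3·2 + 8·2 + 4·0 + 1·0 + 5·3 + 4·2 = 45
B: 3·0 + 8·3 + 4·1 + 1·1 + 5·2 + 4·1 = 43
D: 3·1 + 8·1 + 4·2 + 1·3 + 5·1 + 4·3 = 39
C: 3·3 + 8·0 + 4·3 + 1·2 + 5·0 + 4·0 = 23
A has the highest Borda score (45).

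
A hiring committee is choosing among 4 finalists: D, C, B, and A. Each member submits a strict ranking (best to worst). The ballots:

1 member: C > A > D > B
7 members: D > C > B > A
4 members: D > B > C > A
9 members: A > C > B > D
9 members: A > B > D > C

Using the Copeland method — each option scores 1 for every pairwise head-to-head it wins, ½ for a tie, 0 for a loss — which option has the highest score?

A

D: beats C; loses to B and A → score 1.
C: beats B; loses to D and A → score 1.
B: beats D; loses to C and A → score 1.
A: beats D, C, and B → score 3.
A has the best pairwise record.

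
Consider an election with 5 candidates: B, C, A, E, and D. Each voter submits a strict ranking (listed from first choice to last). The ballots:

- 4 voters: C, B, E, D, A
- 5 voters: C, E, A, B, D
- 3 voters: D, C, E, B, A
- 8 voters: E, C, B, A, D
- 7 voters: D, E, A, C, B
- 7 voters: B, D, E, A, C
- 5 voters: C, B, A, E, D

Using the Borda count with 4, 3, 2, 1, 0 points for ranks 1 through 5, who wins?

E

B: 4·3 + 5·1 + 3·1 + 8·2 + 7·0 + 7·4 + 5·3 = 79
C: 4·4 + 5·4 + 3·3 + 8·3 + 7·1 + 7·0 + 5·4 = 96
A: 4·0 + 5·2 + 3·0 + 8·1 + 7·2 + 7·1 + 5·2 = 49
E: 4·2 + 5·3 + 3·2 + 8·4 + 7·3 + 7·2 + 5·1 = 101
D: 4·1 + 5·0 + 3·4 + 8·0 + 7·4 + 7·3 + 5·0 = 65
E has the highest Borda score (101).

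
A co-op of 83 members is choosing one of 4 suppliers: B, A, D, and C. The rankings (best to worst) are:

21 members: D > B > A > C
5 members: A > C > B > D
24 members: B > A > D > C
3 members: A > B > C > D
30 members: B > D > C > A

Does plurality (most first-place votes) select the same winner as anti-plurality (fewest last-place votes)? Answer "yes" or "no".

Plurality — first-place votes: B 54, A 8, D 21, C 0. Winner: B.
Anti-plurality — last-place votes: B 0, A 30, D 8, C 45. Winner: B.
The two methods agree.

yes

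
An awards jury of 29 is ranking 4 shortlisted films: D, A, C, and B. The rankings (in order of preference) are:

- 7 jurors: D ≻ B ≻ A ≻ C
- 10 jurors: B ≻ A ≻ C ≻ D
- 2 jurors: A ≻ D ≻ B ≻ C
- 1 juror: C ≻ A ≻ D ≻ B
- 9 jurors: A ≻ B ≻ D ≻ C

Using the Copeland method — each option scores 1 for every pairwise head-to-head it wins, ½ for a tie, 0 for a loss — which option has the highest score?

B

D: beats C; loses to A and B → score 1.
A: beats D and C; loses to B → score 2.
C: loses to D, A, and B → score 0.
B: beats D, A, and C → score 3.
B has the best pairwise record.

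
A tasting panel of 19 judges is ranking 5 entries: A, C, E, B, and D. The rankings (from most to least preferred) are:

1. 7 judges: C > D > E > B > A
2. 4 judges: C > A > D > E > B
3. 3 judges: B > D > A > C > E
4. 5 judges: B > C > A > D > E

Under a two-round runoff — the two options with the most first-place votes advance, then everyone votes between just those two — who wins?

C

Round 1 first-place votes: A 0, C 11, E 0, B 8, D 0.
C and B advance.
Runoff: C is preferred to B by 11 voters; B by 8.
C wins the runoff.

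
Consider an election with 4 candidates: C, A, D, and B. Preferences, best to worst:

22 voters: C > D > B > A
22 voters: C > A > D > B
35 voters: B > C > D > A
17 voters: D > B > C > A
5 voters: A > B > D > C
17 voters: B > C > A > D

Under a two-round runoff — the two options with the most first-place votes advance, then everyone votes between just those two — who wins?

B

Round 1 first-place votes: C 44, A 5, D 17, B 52.
B and C advance.
Runoff: B is preferred to C by 74 voters; C by 44.
B wins the runoff.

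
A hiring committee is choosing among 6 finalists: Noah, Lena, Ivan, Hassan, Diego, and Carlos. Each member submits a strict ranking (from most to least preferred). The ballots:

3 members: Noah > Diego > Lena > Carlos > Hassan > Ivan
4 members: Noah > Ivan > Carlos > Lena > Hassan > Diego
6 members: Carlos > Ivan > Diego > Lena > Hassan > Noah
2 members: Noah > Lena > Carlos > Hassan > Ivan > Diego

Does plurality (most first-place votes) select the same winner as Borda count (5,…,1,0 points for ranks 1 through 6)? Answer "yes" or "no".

no

Plurality — first-place votes: Noah 9, Lena 0, Ivan 0, Hassan 0, Diego 0, Carlos 6. Winner: Noah.
Borda — scores: Noah 45, Lena 37, Ivan 42, Hassan 17, Diego 30, Carlos 54. Winner: Carlos.
The two methods disagree.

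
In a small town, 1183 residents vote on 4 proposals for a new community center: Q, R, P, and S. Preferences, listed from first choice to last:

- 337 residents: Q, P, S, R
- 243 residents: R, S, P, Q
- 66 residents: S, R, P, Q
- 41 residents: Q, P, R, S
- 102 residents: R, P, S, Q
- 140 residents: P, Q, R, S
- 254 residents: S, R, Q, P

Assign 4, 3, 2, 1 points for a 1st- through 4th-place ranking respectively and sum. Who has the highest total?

Q: 337·4 + 243·1 + 66·1 + 41·4 + 102·1 + 140·3 + 254·2 = 2851
R: 337·1 + 243·4 + 66·3 + 41·2 + 102·4 + 140·2 + 254·3 = 3039
P: 337·3 + 243·2 + 66·2 + 41·3 + 102·3 + 140·4 + 254·1 = 2872
S: 337·2 + 243·3 + 66·4 + 41·1 + 102·2 + 140·1 + 254·4 = 3068
S has the highest Borda score (3068).

S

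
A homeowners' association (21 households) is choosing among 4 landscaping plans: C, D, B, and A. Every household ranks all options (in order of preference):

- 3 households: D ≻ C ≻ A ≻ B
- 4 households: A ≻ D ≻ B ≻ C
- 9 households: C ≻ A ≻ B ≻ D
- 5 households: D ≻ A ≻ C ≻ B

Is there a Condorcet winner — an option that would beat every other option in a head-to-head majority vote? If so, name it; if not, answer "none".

none

Checking pairwise contests:
D beats C 12–9.
A beats D 13–8.
C beats B 17–4.
C beats A 12–9.
Every option loses at least one head-to-head, so there is no Condorcet winner.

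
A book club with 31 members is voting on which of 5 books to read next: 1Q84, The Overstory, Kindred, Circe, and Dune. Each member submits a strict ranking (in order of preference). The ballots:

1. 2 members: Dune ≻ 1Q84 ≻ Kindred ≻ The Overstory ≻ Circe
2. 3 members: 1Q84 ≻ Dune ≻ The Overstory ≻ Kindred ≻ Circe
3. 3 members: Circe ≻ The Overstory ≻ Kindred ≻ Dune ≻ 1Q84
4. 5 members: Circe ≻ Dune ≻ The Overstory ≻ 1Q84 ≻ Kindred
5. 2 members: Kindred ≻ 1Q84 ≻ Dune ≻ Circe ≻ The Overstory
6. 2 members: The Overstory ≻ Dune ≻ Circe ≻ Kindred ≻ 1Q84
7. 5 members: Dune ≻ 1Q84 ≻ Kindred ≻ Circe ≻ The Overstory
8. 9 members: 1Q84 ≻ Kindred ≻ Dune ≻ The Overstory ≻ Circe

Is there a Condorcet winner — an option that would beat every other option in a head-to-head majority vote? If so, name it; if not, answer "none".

Dune vs 1Q84: 17–14 for Dune.
Dune vs The Overstory: 26–5 for Dune.
Dune vs Kindred: 17–14 for Dune.
Dune vs Circe: 23–8 for Dune.
Dune beats every other option head-to-head.

Dune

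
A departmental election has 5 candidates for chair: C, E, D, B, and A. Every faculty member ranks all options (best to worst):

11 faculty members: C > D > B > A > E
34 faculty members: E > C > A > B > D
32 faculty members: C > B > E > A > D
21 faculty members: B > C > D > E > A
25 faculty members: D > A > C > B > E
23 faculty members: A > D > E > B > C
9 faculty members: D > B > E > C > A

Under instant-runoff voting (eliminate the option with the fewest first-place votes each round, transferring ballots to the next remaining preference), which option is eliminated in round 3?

Round 1: C 43, E 34, D 34, B 21, A 23. Eliminate B.
Round 2: C 64, E 34, D 34, A 23. Eliminate A.
Round 3: C 64, E 34, D 57. Eliminate E.

E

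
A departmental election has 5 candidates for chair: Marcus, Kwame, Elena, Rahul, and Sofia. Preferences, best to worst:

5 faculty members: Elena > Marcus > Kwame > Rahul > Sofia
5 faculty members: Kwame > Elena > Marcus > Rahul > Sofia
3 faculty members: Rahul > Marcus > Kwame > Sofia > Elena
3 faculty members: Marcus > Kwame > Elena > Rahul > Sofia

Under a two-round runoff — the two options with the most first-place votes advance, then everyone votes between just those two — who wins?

Kwame

Round 1 first-place votes: Marcus 3, Kwame 5, Elena 5, Rahul 3, Sofia 0.
Kwame and Elena advance.
Runoff: Kwame is preferred to Elena by 11 voters; Elena by 5.
Kwame wins the runoff.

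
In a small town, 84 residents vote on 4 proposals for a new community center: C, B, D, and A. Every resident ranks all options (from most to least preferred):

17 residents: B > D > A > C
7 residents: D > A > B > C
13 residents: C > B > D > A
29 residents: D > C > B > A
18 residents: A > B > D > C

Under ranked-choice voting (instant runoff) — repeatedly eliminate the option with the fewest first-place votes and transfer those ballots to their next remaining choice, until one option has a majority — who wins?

Round 1: C 13, B 17, D 36, A 18. Eliminate C.
Round 2: B 30, D 36, A 18. Eliminate A.
Round 3: B 48, D 36. B has a majority.

B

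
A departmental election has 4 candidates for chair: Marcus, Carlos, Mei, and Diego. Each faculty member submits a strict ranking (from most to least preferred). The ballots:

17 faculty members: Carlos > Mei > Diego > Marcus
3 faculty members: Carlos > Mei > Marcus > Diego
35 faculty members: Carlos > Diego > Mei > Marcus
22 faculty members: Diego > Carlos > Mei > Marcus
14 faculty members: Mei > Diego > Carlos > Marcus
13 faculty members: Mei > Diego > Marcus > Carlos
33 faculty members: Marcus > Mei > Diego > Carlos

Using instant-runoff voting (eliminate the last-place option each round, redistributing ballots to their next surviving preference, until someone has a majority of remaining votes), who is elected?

Round 1: Marcus 33, Carlos 55, Mei 27, Diego 22. Eliminate Diego.
Round 2: Marcus 33, Carlos 77, Mei 27. Carlos has a majority.

Carlos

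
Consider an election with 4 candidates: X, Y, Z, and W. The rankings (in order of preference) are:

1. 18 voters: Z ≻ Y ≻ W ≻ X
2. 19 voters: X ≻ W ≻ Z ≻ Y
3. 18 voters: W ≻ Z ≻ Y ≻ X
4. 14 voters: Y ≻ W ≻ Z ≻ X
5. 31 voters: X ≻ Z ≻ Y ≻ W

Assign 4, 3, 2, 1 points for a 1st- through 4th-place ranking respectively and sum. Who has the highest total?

X: 18·1 + 19·4 + 18·1 + 14·1 + 31·4 = 250
Y: 18·3 + 19·1 + 18·2 + 14·4 + 31·2 = 227
Z: 18·4 + 19·2 + 18·3 + 14·2 + 31·3 = 285
W: 18·2 + 19·3 + 18·4 + 14·3 + 31·1 = 238
Z has the highest Borda score (285).

Z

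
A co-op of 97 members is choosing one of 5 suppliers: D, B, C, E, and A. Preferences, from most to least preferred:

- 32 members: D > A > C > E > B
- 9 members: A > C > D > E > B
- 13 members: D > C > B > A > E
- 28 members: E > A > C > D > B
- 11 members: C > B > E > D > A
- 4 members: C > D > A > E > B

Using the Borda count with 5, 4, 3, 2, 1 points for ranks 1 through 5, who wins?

D

D: 32·5 + 9·3 + 13·5 + 28·2 + 11·2 + 4·4 = 346
B: 32·1 + 9·1 + 13·3 + 28·1 + 11·4 + 4·1 = 156
C: 32·3 + 9·4 + 13·4 + 28·3 + 11·5 + 4·5 = 343
E: 32·2 + 9·2 + 13·1 + 28·5 + 11·3 + 4·2 = 276
A: 32·4 + 9·5 + 13·2 + 28·4 + 11·1 + 4·3 = 334
D has the highest Borda score (346).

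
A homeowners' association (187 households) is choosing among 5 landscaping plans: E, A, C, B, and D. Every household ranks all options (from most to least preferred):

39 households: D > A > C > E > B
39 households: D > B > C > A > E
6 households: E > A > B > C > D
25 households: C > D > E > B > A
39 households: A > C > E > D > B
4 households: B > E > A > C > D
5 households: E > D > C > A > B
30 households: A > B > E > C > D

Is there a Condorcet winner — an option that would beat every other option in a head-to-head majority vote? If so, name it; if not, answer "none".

none

Checking pairwise contests:
A beats E 147–40.
D beats A 108–79.
A beats C 118–69.
E beats B 114–73.
C beats D 104–83.
Every option loses at least one head-to-head, so there is no Condorcet winner.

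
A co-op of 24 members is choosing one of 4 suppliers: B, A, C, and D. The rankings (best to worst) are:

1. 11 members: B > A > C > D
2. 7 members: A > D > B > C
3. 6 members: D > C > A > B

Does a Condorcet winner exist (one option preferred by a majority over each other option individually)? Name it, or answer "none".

A

A vs B: 13–11 for A.
A vs C: 18–6 for A.
A vs D: 18–6 for A.
A beats every other option head-to-head.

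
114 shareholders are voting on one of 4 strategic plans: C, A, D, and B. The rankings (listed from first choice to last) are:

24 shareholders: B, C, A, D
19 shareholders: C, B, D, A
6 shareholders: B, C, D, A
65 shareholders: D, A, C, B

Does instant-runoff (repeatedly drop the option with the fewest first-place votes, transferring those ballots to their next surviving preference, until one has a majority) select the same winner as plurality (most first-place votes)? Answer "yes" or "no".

Instant-runoff — R1 C 19, A 0, D 65, B 30 (D winner). Winner: D.
Plurality — first-place votes: C 19, A 0, D 65, B 30. Winner: D.
The two methods agree.

yes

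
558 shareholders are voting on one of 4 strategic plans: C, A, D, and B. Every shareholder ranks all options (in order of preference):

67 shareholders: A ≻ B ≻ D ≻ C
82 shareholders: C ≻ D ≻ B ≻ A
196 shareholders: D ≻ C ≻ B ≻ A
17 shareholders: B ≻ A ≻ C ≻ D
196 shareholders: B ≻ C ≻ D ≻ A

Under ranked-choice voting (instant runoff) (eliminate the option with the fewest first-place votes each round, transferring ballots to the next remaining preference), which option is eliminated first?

A

Round 1: C 82, A 67, D 196, B 213. Eliminate A.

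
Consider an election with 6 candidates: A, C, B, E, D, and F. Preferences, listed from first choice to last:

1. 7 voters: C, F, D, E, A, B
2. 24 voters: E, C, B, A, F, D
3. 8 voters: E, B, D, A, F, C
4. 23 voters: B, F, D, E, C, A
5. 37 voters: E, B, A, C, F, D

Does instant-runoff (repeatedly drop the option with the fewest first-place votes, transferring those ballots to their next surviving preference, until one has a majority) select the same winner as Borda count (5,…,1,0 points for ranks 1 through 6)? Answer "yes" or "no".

Instant-runoff — R1 A 0, C 7, B 23, E 69, D 0, F 0 (E winner). Winner: E.
Borda — scores: A 182, C 228, B 367, E 405, D 114, F 189. Winner: E.
The two methods agree.

yes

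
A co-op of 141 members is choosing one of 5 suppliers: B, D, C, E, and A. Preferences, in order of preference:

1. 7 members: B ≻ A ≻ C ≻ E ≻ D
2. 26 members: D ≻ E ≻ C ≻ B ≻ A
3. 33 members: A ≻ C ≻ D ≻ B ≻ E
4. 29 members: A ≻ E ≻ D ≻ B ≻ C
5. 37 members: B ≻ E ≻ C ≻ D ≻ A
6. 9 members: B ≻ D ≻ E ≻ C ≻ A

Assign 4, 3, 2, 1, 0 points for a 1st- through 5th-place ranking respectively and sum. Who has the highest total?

B: 7·4 + 26·1 + 33·1 + 29·1 + 37·4 + 9·4 = 300
D: 7·0 + 26·4 + 33·2 + 29·2 + 37·1 + 9·3 = 292
C: 7·2 + 26·2 + 33·3 + 29·0 + 37·2 + 9·1 = 248
E: 7·1 + 26·3 + 33·0 + 29·3 + 37·3 + 9·2 = 301
A: 7·3 + 26·0 + 33·4 + 29·4 + 37·0 + 9·0 = 269
E has the highest Borda score (301).

E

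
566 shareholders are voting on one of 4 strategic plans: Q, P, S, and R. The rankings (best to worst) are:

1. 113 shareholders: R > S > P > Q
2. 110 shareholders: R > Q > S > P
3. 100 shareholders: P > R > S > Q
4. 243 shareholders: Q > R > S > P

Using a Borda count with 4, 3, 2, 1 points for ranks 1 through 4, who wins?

R

Q: 113·1 + 110·3 + 100·1 + 243·4 = 1515
P: 113·2 + 110·1 + 100·4 + 243·1 = 979
S: 113·3 + 110·2 + 100·2 + 243·2 = 1245
R: 113·4 + 110·4 + 100·3 + 243·3 = 1921
R has the highest Borda score (1921).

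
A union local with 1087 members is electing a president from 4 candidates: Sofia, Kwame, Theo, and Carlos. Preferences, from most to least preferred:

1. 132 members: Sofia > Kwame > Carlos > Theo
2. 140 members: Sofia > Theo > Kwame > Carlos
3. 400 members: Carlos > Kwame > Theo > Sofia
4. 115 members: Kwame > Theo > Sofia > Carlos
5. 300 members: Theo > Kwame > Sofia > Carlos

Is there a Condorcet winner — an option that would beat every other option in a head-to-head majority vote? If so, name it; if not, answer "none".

Kwame vs Sofia: 815–272 for Kwame.
Kwame vs Theo: 647–440 for Kwame.
Kwame vs Carlos: 687–400 for Kwame.
Kwame beats every other option head-to-head.

Kwame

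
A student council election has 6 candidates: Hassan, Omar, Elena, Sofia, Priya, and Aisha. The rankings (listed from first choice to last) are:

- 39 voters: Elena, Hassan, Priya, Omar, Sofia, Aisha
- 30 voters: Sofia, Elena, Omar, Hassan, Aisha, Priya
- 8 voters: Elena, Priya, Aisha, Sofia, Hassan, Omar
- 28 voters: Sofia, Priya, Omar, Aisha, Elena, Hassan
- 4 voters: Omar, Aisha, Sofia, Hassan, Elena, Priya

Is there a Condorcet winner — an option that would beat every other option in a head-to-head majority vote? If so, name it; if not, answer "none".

Sofia vs Hassan: 70–39 for Sofia.
Sofia vs Omar: 66–43 for Sofia.
Sofia vs Elena: 62–47 for Sofia.
Sofia vs Priya: 62–47 for Sofia.
Sofia vs Aisha: 97–12 for Sofia.
Sofia beats every other option head-to-head.

Sofia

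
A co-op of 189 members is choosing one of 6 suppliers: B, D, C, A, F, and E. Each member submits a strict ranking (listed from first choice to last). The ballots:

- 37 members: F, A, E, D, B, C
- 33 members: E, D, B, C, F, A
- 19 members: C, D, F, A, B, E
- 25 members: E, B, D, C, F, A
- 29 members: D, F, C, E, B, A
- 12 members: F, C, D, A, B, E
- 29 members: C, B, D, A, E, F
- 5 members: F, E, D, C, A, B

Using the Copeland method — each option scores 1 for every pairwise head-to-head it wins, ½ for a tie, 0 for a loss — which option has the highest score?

B: beats C and A; loses to D, F, and E → score 2.
D: beats B, C, A, and F; loses to E → score 4.
C: beats A and F; loses to B, D, and E → score 2.
A: beats E; loses to B, D, C, and F → score 1.
F: beats B, A, and E; loses to D and C → score 3.
E: beats B, D, and C; loses to A and F → score 3.
D has the best pairwise record.

D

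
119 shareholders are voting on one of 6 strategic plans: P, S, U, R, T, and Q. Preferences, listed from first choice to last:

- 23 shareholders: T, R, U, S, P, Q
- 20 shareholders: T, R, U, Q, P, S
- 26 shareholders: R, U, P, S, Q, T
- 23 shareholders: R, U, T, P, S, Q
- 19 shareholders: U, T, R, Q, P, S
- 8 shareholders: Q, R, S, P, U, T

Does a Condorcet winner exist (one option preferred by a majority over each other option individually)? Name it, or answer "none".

Checking pairwise contests:
U beats P 111–8.
P beats S 88–31.
R beats U 100–19.
T beats R 62–57.
U beats T 76–43.
P beats Q 72–47.
Every option loses at least one head-to-head, so there is no Condorcet winner.

none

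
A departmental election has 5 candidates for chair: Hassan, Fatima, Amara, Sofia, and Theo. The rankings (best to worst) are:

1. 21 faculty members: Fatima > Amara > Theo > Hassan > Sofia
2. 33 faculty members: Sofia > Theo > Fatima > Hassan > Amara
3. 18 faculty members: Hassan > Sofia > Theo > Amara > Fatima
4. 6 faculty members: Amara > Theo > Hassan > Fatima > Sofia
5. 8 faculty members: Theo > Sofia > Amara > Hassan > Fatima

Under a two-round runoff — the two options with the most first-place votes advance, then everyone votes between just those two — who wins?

Round 1 first-place votes: Hassan 18, Fatima 21, Amara 6, Sofia 33, Theo 8.
Sofia and Fatima advance.
Runoff: Sofia is preferred to Fatima by 59 voters; Fatima by 27.
Sofia wins the runoff.

Sofia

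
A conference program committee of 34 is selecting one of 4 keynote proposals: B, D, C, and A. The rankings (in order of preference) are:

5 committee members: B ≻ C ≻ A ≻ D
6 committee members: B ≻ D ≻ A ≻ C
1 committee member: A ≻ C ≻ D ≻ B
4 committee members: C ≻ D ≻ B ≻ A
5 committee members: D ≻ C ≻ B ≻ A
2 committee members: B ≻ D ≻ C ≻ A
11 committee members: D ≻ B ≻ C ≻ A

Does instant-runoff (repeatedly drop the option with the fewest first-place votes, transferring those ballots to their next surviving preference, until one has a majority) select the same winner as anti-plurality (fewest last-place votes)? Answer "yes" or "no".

no

Instant-runoff — R1 B 13, D 16, C 4, A 1 (A out); R2 B 13, D 16, C 5 (C out); R3 B 13, D 21 (D winner). Winner: D.
Anti-plurality — last-place votes: B 1, D 5, C 6, A 22. Winner: B.
The two methods disagree.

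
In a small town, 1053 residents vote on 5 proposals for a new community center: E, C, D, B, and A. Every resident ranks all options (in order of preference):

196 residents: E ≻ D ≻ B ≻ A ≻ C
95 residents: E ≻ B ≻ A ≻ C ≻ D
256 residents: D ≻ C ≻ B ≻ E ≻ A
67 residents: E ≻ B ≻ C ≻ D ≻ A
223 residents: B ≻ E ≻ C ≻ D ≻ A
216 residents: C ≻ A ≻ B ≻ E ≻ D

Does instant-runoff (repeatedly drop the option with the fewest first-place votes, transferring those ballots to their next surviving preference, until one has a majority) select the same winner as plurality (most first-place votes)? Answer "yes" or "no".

no

Instant-runoff — R1 E 358, C 216, D 256, B 223, A 0 (A out); R2 E 358, C 216, D 256, B 223 (C out); R3 E 358, D 256, B 439 (D out); R4 E 358, B 695 (B winner). Winner: B.
Plurality — first-place votes: E 358, C 216, D 256, B 223, A 0. Winner: E.
The two methods disagree.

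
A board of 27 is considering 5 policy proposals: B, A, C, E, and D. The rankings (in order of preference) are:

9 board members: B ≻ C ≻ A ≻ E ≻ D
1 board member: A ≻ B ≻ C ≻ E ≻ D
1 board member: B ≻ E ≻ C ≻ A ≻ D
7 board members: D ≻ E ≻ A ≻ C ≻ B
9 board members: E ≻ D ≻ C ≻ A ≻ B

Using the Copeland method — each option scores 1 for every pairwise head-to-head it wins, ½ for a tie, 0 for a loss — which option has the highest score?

E

B: loses to A, C, E, and D → score 0.
A: beats B; loses to C, E, and D → score 1.
C: beats B and A; loses to E and D → score 2.
E: beats B, A, C, and D → score 4.
D: beats B, A, and C; loses to E → score 3.
E has the best pairwise record.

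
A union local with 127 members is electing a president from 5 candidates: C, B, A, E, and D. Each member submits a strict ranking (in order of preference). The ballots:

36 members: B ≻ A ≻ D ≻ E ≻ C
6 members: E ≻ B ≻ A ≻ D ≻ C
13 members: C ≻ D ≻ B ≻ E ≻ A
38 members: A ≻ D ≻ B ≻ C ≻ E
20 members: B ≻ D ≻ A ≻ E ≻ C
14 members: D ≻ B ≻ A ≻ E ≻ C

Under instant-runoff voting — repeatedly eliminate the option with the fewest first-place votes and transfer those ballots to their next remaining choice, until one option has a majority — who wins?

Round 1: C 13, B 56, A 38, E 6, D 14. Eliminate E.
Round 2: C 13, B 62, A 38, D 14. Eliminate C.
Round 3: B 62, A 38, D 27. Eliminate D.
Round 4: B 89, A 38. B has a majority.

B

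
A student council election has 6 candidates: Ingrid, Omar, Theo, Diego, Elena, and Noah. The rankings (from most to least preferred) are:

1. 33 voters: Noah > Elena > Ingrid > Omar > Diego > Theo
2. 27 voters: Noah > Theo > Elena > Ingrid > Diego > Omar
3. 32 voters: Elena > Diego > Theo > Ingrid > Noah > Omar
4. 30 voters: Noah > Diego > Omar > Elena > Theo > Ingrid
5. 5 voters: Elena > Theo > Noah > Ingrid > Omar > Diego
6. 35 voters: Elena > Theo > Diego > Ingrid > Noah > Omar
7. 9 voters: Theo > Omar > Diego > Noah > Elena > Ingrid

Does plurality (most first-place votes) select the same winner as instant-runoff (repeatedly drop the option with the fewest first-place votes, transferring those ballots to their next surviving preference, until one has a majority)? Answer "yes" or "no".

Plurality — first-place votes: Ingrid 0, Omar 0, Theo 9, Diego 0, Elena 72, Noah 90. Winner: Noah.
Instant-runoff — R1 Ingrid 0, Omar 0, Theo 9, Diego 0, Elena 72, Noah 90 (Noah winner). Winner: Noah.
The two methods agree.

yes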